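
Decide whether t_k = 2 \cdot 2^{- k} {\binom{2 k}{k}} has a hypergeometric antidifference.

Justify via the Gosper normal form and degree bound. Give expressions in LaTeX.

No — t_k has no hypergeometric antidifference.

The ratio is (2*k + 1)/(k + 1).
Take A(k)=2*k + 1, B(k)=k + 1, C(k)=1.
Key eq: (2*k + 1)·f(k+1) = (k)·f(k) + (1).
From deg A=1, deg B=1, deg C=0: d=-1.
deg f ≤ -1 is impossible — no certificate.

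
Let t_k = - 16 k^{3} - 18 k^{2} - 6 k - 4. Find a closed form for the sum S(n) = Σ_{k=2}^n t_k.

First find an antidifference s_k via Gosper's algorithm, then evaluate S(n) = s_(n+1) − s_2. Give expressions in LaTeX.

S(n) = - 4 n^{4} - 14 n^{3} - 16 n^{2} - 10 n + 44

The ratio is (8*k**3 + 33*k**2 + 45*k + 22)/(8*k**3 + 9*k**2 + 3*k + 2).
So A=1 and B=1, with C=k**3 + 9*k**2/8 + 3*k/8 + 1/4.
Solve (1)·f(k+1) − (1)·f(k) = k**3 + 9*k**2/8 + 3*k/8 + 1/4.
deg f ≤ 4 (via 0,0,3).
Coefficient equations give f(k) = k*(k + 1)*(2*k**2 - 3*k + 2)/8.
Get s_k = R·t_k = 2*k*(-2*k**3 + k**2 + k - 2) with R(k) = B(k−1)f(k)/C(k) = k*(2*k**2 - 3*k + 2)/(8*k**2 + k + 2).
Δs = -16*k**3 - 18*k**2 - 6*k - 4, as required.
Evaluate: s_(n+1) = -4*n**4 - 14*n**3 - 16*n**2 - 10*n - 4; subtract s_(2) = -48 ⇒ S(n) = -4*n**4 - 14*n**3 - 16*n**2 - 10*n + 44.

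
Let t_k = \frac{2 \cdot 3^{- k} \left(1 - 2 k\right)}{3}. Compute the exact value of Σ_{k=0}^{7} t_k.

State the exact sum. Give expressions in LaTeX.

Step 1: r(k) = (2*k + 1)/(3*(2*k - 1)).
Gosper form: A/B · C(k+1)/C(k) with A=1/3, B=1, C=k - 1/2.
Need (1/3)·f(k+1) − (1)·f(k) = k - 1/2.
Degrees (0,0,1) ⇒ d ≤ 1.
A polynomial solution: f(k) = -3*k/2.
Get s_k = R·t_k = 2*k/3**k with R(k) = B(k−1)f(k)/C(k) = -3*k/(2*k - 1).
Check: Δs_k = 2*(1 - 2*k)/(3*3**k). ✓
Evaluate s at k=8 and k=0: 16/6561 and 0; difference 16/6561.

Σ = 16/6561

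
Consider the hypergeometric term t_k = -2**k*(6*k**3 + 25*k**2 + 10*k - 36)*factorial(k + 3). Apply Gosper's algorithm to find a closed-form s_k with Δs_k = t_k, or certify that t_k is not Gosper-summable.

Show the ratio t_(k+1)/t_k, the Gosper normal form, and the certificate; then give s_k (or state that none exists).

s_k = -2**k*(k - 2)*(3*k + 2)*factorial(k + 3)

r(k) = 2*(6*k**4 + 67*k**3 + 250*k**2 + 317*k + 20)/(6*k**3 + 25*k**2 + 10*k - 36) after simplifying.
Gosper form: A/B · C(k+1)/C(k) with A=2*k + 8, B=1, C=k**3 + 25*k**2/6 + 5*k/3 - 6.
Key eq: (2*k + 8)·f(k+1) = (1)·f(k) + (k**3 + 25*k**2/6 + 5*k/3 - 6).
d = 2 from the (1,0,3) case.
Solve for f: f(k) = (k - 2)*(3*k + 2)/6 (degree 2 ≤ 2).
Certificate R = B(k−1)f/C = (k - 2)*(3*k + 2)/(6*k**3 + 25*k**2 + 10*k - 36) gives s_k = -2**k*(k - 2)*(3*k + 2)*factorial(k + 3).
Verify: -2**k*(6*k**3 + 25*k**2 + 10*k - 36)*factorial(k + 3) matches t_k.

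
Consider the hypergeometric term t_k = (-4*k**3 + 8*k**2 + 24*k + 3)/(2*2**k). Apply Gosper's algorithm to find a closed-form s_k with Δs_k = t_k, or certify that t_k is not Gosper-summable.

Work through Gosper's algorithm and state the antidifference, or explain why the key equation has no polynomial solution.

s_k = (4*k**3 + 4*k**2 - 4*k + 1)/2**k

Step 1: r(k) = (4*k**3 + 4*k**2 - 28*k - 31)/(2*(4*k**3 - 8*k**2 - 24*k - 3)).
Factor: A=1/2; B=1; C=k**3 - 2*k**2 - 6*k - 3/4.
Key eq: (1/2)·f(k+1) = (1)·f(k) + (k**3 - 2*k**2 - 6*k - 3/4).
From deg A=0, deg B=0, deg C=3: d=3.
Solve for f: f(k) = -(4*k**3 + 4*k**2 - 4*k + 1)/2 (degree 3 ≤ 3).
So s_k = (B(k−1)f/C)·t_k = (-2*(4*k**3 + 4*k**2 - 4*k + 1)/(4*k**3 - 8*k**2 - 24*k - 3))·t_k = (4*k**3 + 4*k**2 - 4*k + 1)/2**k.
Δs = (-4*k**3 + 8*k**2 + 24*k + 3)/(2*2**k), as required.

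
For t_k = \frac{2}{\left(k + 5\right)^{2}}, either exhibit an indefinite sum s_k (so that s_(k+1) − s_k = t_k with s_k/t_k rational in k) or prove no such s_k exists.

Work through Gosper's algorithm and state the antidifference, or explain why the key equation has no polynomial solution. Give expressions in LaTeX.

none (Gosper's algorithm certifies no s_k)

r(k) = (k + 5)**2/(k + 6)**2 after simplifying.
Gosper form: A/B · C(k+1)/C(k) with A=k**2 + 10*k + 25, B=k**2 + 12*k + 36, C=1.
Key eq: (k**2 + 10*k + 25)·f(k+1) = (k**2 + 10*k + 25)·f(k) + (1).
d = 0 from the (2,2,0) case.
Put f(k) = c0: A·f(k+1) − B(k−1)·f(k) − C = -1; need -1 = 0 — inconsistent ⇒ no f, not summable.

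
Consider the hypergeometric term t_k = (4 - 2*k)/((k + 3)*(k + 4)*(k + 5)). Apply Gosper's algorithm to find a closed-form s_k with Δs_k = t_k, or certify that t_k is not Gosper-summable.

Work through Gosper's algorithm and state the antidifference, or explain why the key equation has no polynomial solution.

s_k = -k*(k - 17)/(12*(k + 3)*(k + 4))

Step 1: r(k) = (k - 1)*(k + 3)/((k - 2)*(k + 6)).
Take A(k)=k + 3, B(k)=k + 6, C(k)=k - 2.
Key eq: (k + 3)·f(k+1) = (k + 5)·f(k) + (k - 2).
From deg A=1, deg B=1, deg C=1: d=2.
Solving with deg f ≤ 2: f(k) = k*(k - 17)/24.
So s_k = (B(k−1)f/C)·t_k = (k*(k - 17)*(k + 5)/(24*(k - 2)))·t_k = -k*(k - 17)/(12*(k + 3)*(k + 4)).
s_(k+1) − s_k = 2*(2 - k)/(k**3 + 12*k**2 + 47*k + 60) = t_k.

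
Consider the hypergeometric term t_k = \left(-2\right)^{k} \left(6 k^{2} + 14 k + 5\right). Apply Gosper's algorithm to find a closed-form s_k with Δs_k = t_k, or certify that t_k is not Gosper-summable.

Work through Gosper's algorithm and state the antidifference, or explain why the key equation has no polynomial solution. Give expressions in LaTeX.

t_(k+1)/t_k = 2*(-6*k**2 - 26*k - 25)/(6*k**2 + 14*k + 5).
Take A(k)=-2, B(k)=1, C(k)=k**2 + 7*k/3 + 5/6.
Key eq: (-2)·f(k+1) = (1)·f(k) + (k**2 + 7*k/3 + 5/6).
deg f ≤ 2 (via 0,0,2).
Solve for f: f(k) = -(2*k**2 + 2*k - 1)/6 (degree 2 ≤ 2).
R(k) = B(k−1)·f(k)/C(k) = -(2*k**2 + 2*k - 1)/(6*k**2 + 14*k + 5); s_k = R·t_k = (-2)**k*(-2*k**2 - 2*k + 1).
Verify: (-2)**k*(6*k**2 + 14*k + 5) matches t_k.

s_k = \left(-2\right)^{k} \left(- 2 k^{2} - 2 k + 1\right)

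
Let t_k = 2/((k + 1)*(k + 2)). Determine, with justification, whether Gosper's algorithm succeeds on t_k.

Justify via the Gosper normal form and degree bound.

Yes. s_k = 2*k/(k + 1).

t_(k+1)/t_k = (k + 1)/(k + 3).
Gosper form: A/B · C(k+1)/C(k) with A=k + 1, B=k + 3, C=1.
Solve (k + 1)·f(k+1) − (k + 2)·f(k) = 1.
d = 1 from the (1,1,0) case.
Solving with deg f ≤ 1: f(k) = k.
Certificate R = B(k−1)f/C = k*(k + 2) gives s_k = 2*k/(k + 1).
Verify: 2/(k**2 + 3*k + 2) matches t_k.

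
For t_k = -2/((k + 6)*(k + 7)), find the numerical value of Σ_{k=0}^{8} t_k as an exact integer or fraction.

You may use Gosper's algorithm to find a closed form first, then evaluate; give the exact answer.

Σ = -1/5

Step 1: r(k) = (k + 6)/(k + 8).
A = k + 6, B = k + 8, C = 1.
Need (k + 6)·f(k+1) − (k + 7)·f(k) = 1.
From deg A=1, deg B=1, deg C=0: d=1.
A polynomial solution: f(k) = k/6.
Then R = B(k−1)f/C = k*(k + 7)/6, so s_k = R(k)·t_k = -k/(3*k + 18).
Verify: -2/(k**2 + 13*k + 42) matches t_k.
Evaluate s at k=9 and k=0: -1/5 and 0; difference -1/5.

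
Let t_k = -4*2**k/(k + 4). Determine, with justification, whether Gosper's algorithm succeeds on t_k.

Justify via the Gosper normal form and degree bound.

Compute t_(k+1)/t_k: get 2*(k + 4)/(k + 5).
Gosper form: A/B · C(k+1)/C(k) with A=2*k + 8, B=k + 5, C=1.
Key eq: (2*k + 8)·f(k+1) = (k + 4)·f(k) + (1).
From deg A=1, deg B=1, deg C=0: d=-1.
Bound -1 < 0, so the key equation has no polynomial solution.

No. Not Gosper-summable.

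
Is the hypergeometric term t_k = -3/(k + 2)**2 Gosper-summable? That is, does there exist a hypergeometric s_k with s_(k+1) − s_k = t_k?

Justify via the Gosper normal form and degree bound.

No — key equation has no polynomial f.

Step 1: r(k) = (k + 2)**2/(k + 3)**2.
Factor: A=k**2 + 4*k + 4; B=k**2 + 6*k + 9; C=1.
f must satisfy (k**2 + 4*k + 4)·f(k+1) − (k**2 + 4*k + 4)·f(k) = 1.
deg f ≤ 0 (via 2,2,0).
Generic f = c0 gives residual -1; -1 = 0 cannot hold, so t_k is not Gosper-summable.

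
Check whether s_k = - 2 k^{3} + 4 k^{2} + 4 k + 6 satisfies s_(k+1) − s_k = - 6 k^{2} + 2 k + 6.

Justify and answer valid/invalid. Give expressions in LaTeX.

s_(k+1) = -2*k**3 - 2*k**2 + 6*k + 12
s_(k+1) − s_k = -6*k**2 + 2*k + 6
(s_(k+1) − s_k) − t_k = 0

valid (s_(k+1) − s_k reduces to t_k)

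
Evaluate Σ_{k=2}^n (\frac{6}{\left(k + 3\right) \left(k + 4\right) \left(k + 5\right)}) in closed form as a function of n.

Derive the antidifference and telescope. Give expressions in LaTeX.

S(n) = \frac{n^{2} + 9 n - 10}{10 \left(n^{2} + 9 n + 20\right)}

Compute t_(k+1)/t_k: get (k + 3)/(k + 6).
Normal form (A,B,C) = (k + 3, k + 6, 1).
Need (k + 3)·f(k+1) − (k + 5)·f(k) = 1.
From deg A=1, deg B=1, deg C=0: d=2.
Solving with deg f ≤ 2: f(k) = k*(k + 7)/24.
Then R = B(k−1)f/C = k*(k + 5)*(k + 7)/24, so s_k = R(k)·t_k = k*(k + 7)/(4*(k + 3)*(k + 4)).
Check: Δs_k = 6/(k**3 + 12*k**2 + 47*k + 60). ✓
Evaluate: s_(n+1) = (n**2 + 9*n + 8)/(4*(n**2 + 9*n + 20)); subtract s_(2) = 3/20 ⇒ S(n) = (n**2 + 9*n - 10)/(10*(n**2 + 9*n + 20)).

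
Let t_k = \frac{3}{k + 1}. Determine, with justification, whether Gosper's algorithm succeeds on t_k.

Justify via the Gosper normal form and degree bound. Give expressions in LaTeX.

No — the linear system for f has no solution.

t_(k+1)/t_k = (k + 1)/(k + 2).
Normal form (A,B,C) = (k + 1, k + 2, 1).
Solve (k + 1)·f(k+1) − (k + 1)·f(k) = 1.
Degrees (1,1,0) ⇒ d ≤ 0.
Write f(k) = c0. Then LHS − RHS = -1, requiring -1 = 0: contradictory. No certificate.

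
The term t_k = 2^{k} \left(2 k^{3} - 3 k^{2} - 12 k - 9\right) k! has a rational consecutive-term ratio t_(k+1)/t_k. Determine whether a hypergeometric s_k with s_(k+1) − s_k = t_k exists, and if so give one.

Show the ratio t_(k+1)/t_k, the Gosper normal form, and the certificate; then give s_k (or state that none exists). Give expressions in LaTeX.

s_k = 2^{k} \left(k^{2} - 4 k - 3\right) k!

r(k) = 2*(2*k**4 + 5*k**3 - 9*k**2 - 34*k - 22)/(2*k**3 - 3*k**2 - 12*k - 9) after simplifying.
Factor: A=2*k + 2; B=1; C=k**3 - 3*k**2/2 - 6*k - 9/2.
f must satisfy (2*k + 2)·f(k+1) − (1)·f(k) = k**3 - 3*k**2/2 - 6*k - 9/2.
From deg A=1, deg B=0, deg C=3: d=2.
Coefficient equations give f(k) = (k**2 - 4*k - 3)/2.
Certificate R = B(k−1)f/C = (k**2 - 4*k - 3)/(2*k**3 - 3*k**2 - 12*k - 9) gives s_k = 2**k*(k**2 - 4*k - 3)*factorial(k).
s_(k+1) − s_k = 2**k*(2*k**3 - 3*k**2 - 12*k - 9)*factorial(k) = t_k.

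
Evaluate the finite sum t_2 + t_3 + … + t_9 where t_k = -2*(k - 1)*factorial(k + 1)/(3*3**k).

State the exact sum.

Σ = -984628/729

t_(k+1)/t_k = k*(k + 2)/(3*(k - 1)).
Factor: A=k/3 + 2/3; B=1; C=k - 1.
Need (k/3 + 2/3)·f(k+1) − (1)·f(k) = k - 1.
Degrees (1,0,1) ⇒ d ≤ 0.
A polynomial solution: f(k) = 3.
Get s_k = R·t_k = -2*factorial(k + 1)/3**k with R(k) = B(k−1)f(k)/C(k) = 3/(k - 1).
Δs = -2*(k - 1)*factorial(k + 1)/(3*3**k), as required.
Sum = s_(10) − s_(2); s_(10) = -985600/729, s_(2) = -4/3 ⇒ -984628/729.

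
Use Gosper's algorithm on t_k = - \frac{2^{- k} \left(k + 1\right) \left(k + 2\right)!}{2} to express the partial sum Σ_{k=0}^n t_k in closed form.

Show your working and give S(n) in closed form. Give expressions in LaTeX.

Ratio r(k) = (k + 2)*(k + 3)/(2*(k + 1)).
Factor: A=k/2 + 3/2; B=1; C=k + 1.
Solve (k/2 + 3/2)·f(k+1) − (1)·f(k) = k + 1.
Degrees (1,0,1) ⇒ d ≤ 0.
Match coefficients ⇒ f(k) = 2.
Then R = B(k−1)f/C = 2/(k + 1), so s_k = R(k)·t_k = -factorial(k + 2)/2**k.
s_(k+1) − s_k = -(k + 1)*factorial(k + 2)/(2*2**k) = t_k.
Σ_(k=0)^n t_k = s_(n+1) − s_(0) = (-2**(-n - 1)*factorial(n + 3)) − (-2), i.e. 2 - factorial(n + 3)/(2*2**n).

S(n) = 2 - \frac{2^{- n} \left(n + 3\right)!}{2}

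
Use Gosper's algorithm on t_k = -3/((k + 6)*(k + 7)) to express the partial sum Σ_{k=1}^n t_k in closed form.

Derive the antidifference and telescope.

S(n) = -3*n/(7*n + 49)

Step 1: r(k) = (k + 6)/(k + 8).
Normal form (A,B,C) = (k + 6, k + 8, 1).
Set up (k + 6)·f(k+1) − (k + 7)·f(k) − (1) = 0.
d = 1 from the (1,1,0) case.
Solving with deg f ≤ 1: f(k) = k/6.
Then R = B(k−1)f/C = k*(k + 7)/6, so s_k = R(k)·t_k = -k/(2*k + 12).
s_(k+1) − s_k = -3/(k**2 + 13*k + 42) = t_k.
Telescope: S(n) = s_(n+1) − s_(1) = (-n - 1)/(2*(n + 7)) − (-1/14) = -3*n/(7*n + 49).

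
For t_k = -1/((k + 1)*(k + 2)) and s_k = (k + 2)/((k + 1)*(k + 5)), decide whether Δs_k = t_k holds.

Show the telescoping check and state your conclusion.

Invalid: residual 3*(2*k + 7)/(k**4 + 14*k**3 + 65*k**2 + 112*k + 60) ≠ 0.

s_(k+1) = (k + 3)/((k + 2)*(k + 6))
s_(k+1) − s_k = (-k**2 - 5*k - 9)/(k**4 + 14*k**3 + 65*k**2 + 112*k + 60)
(s_(k+1) − s_k) − t_k = 3*(2*k + 7)/(k**4 + 14*k**3 + 65*k**2 + 112*k + 60)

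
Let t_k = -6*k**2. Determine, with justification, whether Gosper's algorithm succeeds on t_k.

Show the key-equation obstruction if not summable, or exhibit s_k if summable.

Ratio r(k) = (k + 1)**2/k**2.
Factor: A=1; B=1; C=k**2.
f must satisfy (1)·f(k+1) − (1)·f(k) = k**2.
Degrees (0,0,2) ⇒ d ≤ 3.
Coefficient equations give f(k) = k*(k - 1)*(2*k - 1)/6.
Get s_k = R·t_k = k*(-2*k**2 + 3*k - 1) with R(k) = B(k−1)f(k)/C(k) = (k - 1)*(2*k - 1)/(6*k).
Verify: -6*k**2 matches t_k.

Yes. s_k = k*(-2*k**2 + 3*k - 1).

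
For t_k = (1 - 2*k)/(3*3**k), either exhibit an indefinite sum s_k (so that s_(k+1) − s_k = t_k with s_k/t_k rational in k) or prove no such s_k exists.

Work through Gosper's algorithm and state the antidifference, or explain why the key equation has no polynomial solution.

Ratio r(k) = (2*k + 1)/(3*(2*k - 1)).
So A=1/3 and B=1, with C=k - 1/2.
Need (1/3)·f(k+1) − (1)·f(k) = k - 1/2.
d = 1 from the (0,0,1) case.
Match coefficients ⇒ f(k) = -3*k/2.
R(k) = B(k−1)·f(k)/C(k) = -3*k/(2*k - 1); s_k = R·t_k = k/3**k.
Check: Δs_k = (1 - 2*k)/(3*3**k). ✓

s_k = k/3**k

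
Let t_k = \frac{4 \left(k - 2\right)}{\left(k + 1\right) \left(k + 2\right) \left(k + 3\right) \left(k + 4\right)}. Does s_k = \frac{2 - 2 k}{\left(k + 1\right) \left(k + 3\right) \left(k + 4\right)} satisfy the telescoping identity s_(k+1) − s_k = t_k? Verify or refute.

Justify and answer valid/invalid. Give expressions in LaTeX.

s_(k+1) = -2*k/((k + 2)*(k + 4)*(k + 5))
s_(k+1) − s_k = 4*(k**2 - 5)/(k**5 + 15*k**4 + 85*k**3 + 225*k**2 + 274*k + 120)
(s_(k+1) − s_k) − t_k = 4*(5 - 3*k)/(k**5 + 15*k**4 + 85*k**3 + 225*k**2 + 274*k + 120)

Invalid: residual \frac{4 \left(5 - 3 k\right)}{k^{5} + 15 k^{4} + 85 k^{3} + 225 k^{2} + 274 k + 120} ≠ 0.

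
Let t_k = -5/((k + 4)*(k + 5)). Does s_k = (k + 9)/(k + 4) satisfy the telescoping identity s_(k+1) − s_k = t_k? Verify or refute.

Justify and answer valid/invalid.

s_(k+1) = (k + 10)/(k + 5)
s_(k+1) − s_k = -5/(k**2 + 9*k + 20)
(s_(k+1) − s_k) − t_k = 0

valid; difference matches t_k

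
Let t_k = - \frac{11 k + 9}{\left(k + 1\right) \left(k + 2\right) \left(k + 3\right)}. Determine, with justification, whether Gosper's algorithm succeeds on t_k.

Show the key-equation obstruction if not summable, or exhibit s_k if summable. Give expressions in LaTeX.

Yes. s_k = \frac{k \left(- 5 k - 4\right)}{\left(k + 1\right) \left(k + 2\right)}.

r(k) = (k + 1)*(11*k + 20)/((k + 4)*(11*k + 9)) after simplifying.
Gosper form: A/B · C(k+1)/C(k) with A=k + 1, B=k + 4, C=k + 9/11.
f must satisfy (k + 1)·f(k+1) − (k + 3)·f(k) = k + 9/11.
From deg A=1, deg B=1, deg C=1: d=2.
Match coefficients ⇒ f(k) = k*(5*k + 4)/11.
So s_k = (B(k−1)f/C)·t_k = (k*(k + 3)*(5*k + 4)/(11*k + 9))·t_k = k*(-5*k - 4)/((k + 1)*(k + 2)).
Δs = (-11*k - 9)/(k**3 + 6*k**2 + 11*k + 6), as required.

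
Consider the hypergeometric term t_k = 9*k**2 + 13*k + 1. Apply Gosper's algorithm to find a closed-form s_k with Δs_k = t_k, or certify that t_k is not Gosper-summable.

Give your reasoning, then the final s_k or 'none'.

s_k = k*(3*k**2 + 2*k - 4)

Compute t_(k+1)/t_k: get (9*k**2 + 31*k + 23)/(9*k**2 + 13*k + 1).
Normal form (A,B,C) = (1, 1, k**2 + 13*k/9 + 1/9).
Solve (1)·f(k+1) − (1)·f(k) = k**2 + 13*k/9 + 1/9.
From deg A=0, deg B=0, deg C=2: d=3.
Solve for f: f(k) = k*(3*k**2 + 2*k - 4)/9 (degree 3 ≤ 3).
Then R = B(k−1)f/C = k*(3*k**2 + 2*k - 4)/(9*k**2 + 13*k + 1), so s_k = R(k)·t_k = k*(3*k**2 + 2*k - 4).
Verify: 9*k**2 + 13*k + 1 matches t_k.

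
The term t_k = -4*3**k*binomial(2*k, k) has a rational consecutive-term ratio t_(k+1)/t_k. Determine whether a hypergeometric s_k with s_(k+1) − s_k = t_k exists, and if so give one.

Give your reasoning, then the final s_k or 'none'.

no hypergeometric antidifference exists

Step 1: r(k) = 6*(2*k + 1)/(k + 1).
Factor: A=12*k + 6; B=k + 1; C=1.
Need (12*k + 6)·f(k+1) − (k)·f(k) = 1.
From deg A=1, deg B=1, deg C=0: d=-1.
deg f ≤ -1 is impossible — no certificate.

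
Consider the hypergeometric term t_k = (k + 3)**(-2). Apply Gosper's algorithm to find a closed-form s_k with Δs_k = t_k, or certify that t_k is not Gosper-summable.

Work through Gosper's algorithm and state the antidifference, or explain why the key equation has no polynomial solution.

none (Gosper's algorithm certifies no s_k)

Compute t_(k+1)/t_k: get (k + 3)**2/(k + 4)**2.
So A=k**2 + 6*k + 9 and B=k**2 + 8*k + 16, with C=1.
Solve (k**2 + 6*k + 9)·f(k+1) − (k**2 + 6*k + 9)·f(k) = 1.
From deg A=2, deg B=2, deg C=0: d=0.
f = c0 ⇒ A·f(k+1) − B(k−1)·f(k) − C = -1. The system {-1 = 0} is inconsistent; no antidifference.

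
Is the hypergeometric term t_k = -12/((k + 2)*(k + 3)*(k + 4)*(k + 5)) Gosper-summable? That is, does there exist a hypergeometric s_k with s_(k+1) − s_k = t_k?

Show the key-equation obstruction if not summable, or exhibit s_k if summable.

t_(k+1)/t_k = (k + 2)/(k + 6).
Take A(k)=k + 2, B(k)=k + 6, C(k)=1.
Key eq: (k + 2)·f(k+1) = (k + 5)·f(k) + (1).
d = 3 from the (1,1,0) case.
Coefficient equations give f(k) = k*(k**2 + 9*k + 26)/72.
Certificate R = B(k−1)f/C = k*(k + 5)*(k**2 + 9*k + 26)/72 gives s_k = k*(-k**2 - 9*k - 26)/(6*(k + 2)*(k + 3)*(k + 4)).
s_(k+1) − s_k = -12/(k**4 + 14*k**3 + 71*k**2 + 154*k + 120) = t_k.

Yes. s_k = k*(-k**2 - 9*k - 26)/(6*(k + 2)*(k + 3)*(k + 4)).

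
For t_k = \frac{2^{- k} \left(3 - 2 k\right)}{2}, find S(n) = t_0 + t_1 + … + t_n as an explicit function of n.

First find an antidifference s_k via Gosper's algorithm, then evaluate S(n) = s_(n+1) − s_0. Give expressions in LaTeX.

S(n) = 1 + 2^{- n} n + \frac{2^{- n}}{2}

Step 1: r(k) = (2*k - 1)/(2*(2*k - 3)).
Gosper form: A/B · C(k+1)/C(k) with A=1/2, B=1, C=k - 3/2.
Solve (1/2)·f(k+1) − (1)·f(k) = k - 3/2.
Bound: deg f ≤ 1.
A polynomial solution: f(k) = 1 - 2*k.
So s_k = (B(k−1)f/C)·t_k = (-2*(2*k - 1)/(2*k - 3))·t_k = (2*k - 1)/2**k.
s_(k+1) − s_k = (3 - 2*k)/(2*2**k) = t_k.
Σ_(k=0)^n t_k = s_(n+1) − s_(0) = (2**(-n - 1)*(2*n + 1)) − (-1), i.e. 1 + n/2**n + 1/(2*2**n).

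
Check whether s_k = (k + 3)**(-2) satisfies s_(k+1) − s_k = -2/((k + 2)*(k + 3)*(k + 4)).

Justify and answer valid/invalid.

Invalid: residual (3*k + 10)/(k**5 + 16*k**4 + 101*k**3 + 314*k**2 + 480*k + 288) ≠ 0.

s_(k+1) = (k + 4)**(-2)
s_(k+1) − s_k = (k + 4)**(-2) - 1/(k + 3)**2
(s_(k+1) − s_k) − t_k = (3*k + 10)/(k**5 + 16*k**4 + 101*k**3 + 314*k**2 + 480*k + 288)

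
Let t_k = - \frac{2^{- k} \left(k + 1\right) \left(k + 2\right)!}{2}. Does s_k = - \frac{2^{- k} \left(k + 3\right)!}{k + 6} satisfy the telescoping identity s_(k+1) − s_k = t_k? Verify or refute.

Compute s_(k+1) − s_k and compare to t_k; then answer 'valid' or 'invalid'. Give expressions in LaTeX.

Invalid: residual \frac{3 \cdot 2^{- k} \left(k^{2} + 7 k + 4\right) \left(k + 2\right)!}{2 \left(k + 6\right) \left(k + 7\right)} ≠ 0.

s_(k+1) = -factorial(k + 4)/(2*2**k*(k + 7))
s_(k+1) − s_k = -(k**2 + 8*k + 10)*factorial(k + 3)/(2*2**k*(k + 6)*(k + 7))
(s_(k+1) − s_k) − t_k = 3*(k**2 + 7*k + 4)*factorial(k + 2)/(2*2**k*(k + 6)*(k + 7))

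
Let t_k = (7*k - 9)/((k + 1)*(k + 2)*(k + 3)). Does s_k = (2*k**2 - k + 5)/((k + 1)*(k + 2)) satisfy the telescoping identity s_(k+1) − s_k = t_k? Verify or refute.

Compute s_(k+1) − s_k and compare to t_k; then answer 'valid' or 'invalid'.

valid (s_(k+1) − s_k reduces to t_k)

s_(k+1) = (-k + 2*(k + 1)**2 + 4)/((k + 2)*(k + 3))
s_(k+1) − s_k = (7*k - 9)/(k**3 + 6*k**2 + 11*k + 6)
(s_(k+1) − s_k) − t_k = 0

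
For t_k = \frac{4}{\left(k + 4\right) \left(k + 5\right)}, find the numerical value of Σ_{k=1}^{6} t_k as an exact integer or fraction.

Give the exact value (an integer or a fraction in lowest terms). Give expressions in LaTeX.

Σ = 24/55

Ratio r(k) = (k + 4)/(k + 6).
So A=k + 4 and B=k + 6, with C=1.
Solve (k + 4)·f(k+1) − (k + 5)·f(k) = 1.
d = 1 from the (1,1,0) case.
Solving with deg f ≤ 1: f(k) = k/4.
Then R = B(k−1)f/C = k*(k + 5)/4, so s_k = R(k)·t_k = k/(k + 4).
s_(k+1) − s_k = 4/(k**2 + 9*k + 20) = t_k.
Σ_(k=1)^(6) t_k = s_(7) − s_(1) = 7/11 − (1/5) = 24/55.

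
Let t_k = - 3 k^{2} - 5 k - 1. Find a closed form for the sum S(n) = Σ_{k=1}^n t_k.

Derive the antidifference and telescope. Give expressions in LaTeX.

Compute t_(k+1)/t_k: get (3*k**2 + 11*k + 9)/(3*k**2 + 5*k + 1).
Factor: A=1; B=1; C=k**2 + 5*k/3 + 1/3.
Key eq: (1)·f(k+1) = (1)·f(k) + (k**2 + 5*k/3 + 1/3).
Bound: deg f ≤ 3.
Solve for f: f(k) = k*(k**2 + k - 1)/3 (degree 3 ≤ 3).
R(k) = B(k−1)·f(k)/C(k) = k*(k**2 + k - 1)/(3*k**2 + 5*k + 1); s_k = R·t_k = k*(-k**2 - k + 1).
Verify: -3*k**2 - 5*k - 1 matches t_k.
Telescope: S(n) = s_(n+1) − s_(1) = -n**3 - 4*n**2 - 4*n - 1 − (-1) = n*(-n**2 - 4*n - 4).

S(n) = n \left(- n^{2} - 4 n - 4\right)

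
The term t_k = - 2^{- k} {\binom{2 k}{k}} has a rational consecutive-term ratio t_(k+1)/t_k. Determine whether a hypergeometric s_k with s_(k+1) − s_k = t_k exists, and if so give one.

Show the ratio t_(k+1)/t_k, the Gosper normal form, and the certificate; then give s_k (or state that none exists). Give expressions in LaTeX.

r(k) = (2*k + 1)/(k + 1) after simplifying.
Gosper form: A/B · C(k+1)/C(k) with A=2*k + 1, B=k + 1, C=1.
Solve (2*k + 1)·f(k+1) − (k)·f(k) = 1.
From deg A=1, deg B=1, deg C=0: d=-1.
Negative degree bound (-1): no f exists, t_k not Gosper-summable.

none (Gosper's algorithm certifies no s_k)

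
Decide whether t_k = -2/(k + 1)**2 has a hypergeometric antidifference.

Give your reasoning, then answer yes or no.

Step 1: r(k) = (k + 1)**2/(k + 2)**2.
So A=k**2 + 2*k + 1 and B=k**2 + 4*k + 4, with C=1.
Key eq: (k**2 + 2*k + 1)·f(k+1) = (k**2 + 2*k + 1)·f(k) + (1).
Bound: deg f ≤ 0.
Generic f = c0 gives residual -1; -1 = 0 cannot hold, so t_k is not Gosper-summable.

No — the linear system for f has no solution.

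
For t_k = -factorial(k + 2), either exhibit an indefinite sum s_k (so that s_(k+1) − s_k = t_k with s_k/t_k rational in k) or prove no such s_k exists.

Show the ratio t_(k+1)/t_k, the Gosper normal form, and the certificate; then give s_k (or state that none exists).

Compute t_(k+1)/t_k: get k + 3.
A = k + 3, B = 1, C = 1.
Key eq: (k + 3)·f(k+1) = (1)·f(k) + (1).
deg f ≤ -1 (via 1,0,0).
d = -1 < 0 ⇒ no nonzero polynomial f; not summable.

not Gosper-summable; s_k does not exist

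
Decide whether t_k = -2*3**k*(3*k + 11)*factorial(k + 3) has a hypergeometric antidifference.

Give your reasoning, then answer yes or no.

t_(k+1)/t_k = 3*(k + 4)*(3*k + 14)/(3*k + 11).
Gosper form: A/B · C(k+1)/C(k) with A=3*k + 12, B=1, C=k + 11/3.
Key eq: (3*k + 12)·f(k+1) = (1)·f(k) + (k + 11/3).
Bound: deg f ≤ 0.
A polynomial solution: f(k) = 1/3.
Get s_k = R·t_k = -2*3**k*factorial(k + 3) with R(k) = B(k−1)f(k)/C(k) = 1/(3*k + 11).
Check: Δs_k = -2*3**k*(3*k + 11)*factorial(k + 3). ✓

Yes. s_k = -2*3**k*factorial(k + 3).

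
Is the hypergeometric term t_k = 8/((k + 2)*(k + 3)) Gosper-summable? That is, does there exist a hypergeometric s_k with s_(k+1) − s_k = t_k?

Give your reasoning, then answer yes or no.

Step 1: r(k) = (k + 2)/(k + 4).
A = k + 2, B = k + 4, C = 1.
Solve (k + 2)·f(k+1) − (k + 3)·f(k) = 1.
deg f ≤ 1 (via 1,1,0).
A polynomial solution: f(k) = k/2.
Get s_k = R·t_k = 4*k/(k + 2) with R(k) = B(k−1)f(k)/C(k) = k*(k + 3)/2.
Check: Δs_k = 8/(k**2 + 5*k + 6). ✓

Yes. s_k = 4*k/(k + 2).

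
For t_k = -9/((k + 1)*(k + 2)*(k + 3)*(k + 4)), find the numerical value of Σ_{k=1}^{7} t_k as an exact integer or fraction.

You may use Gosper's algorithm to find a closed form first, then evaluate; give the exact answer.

Σ = -161/1320

Compute t_(k+1)/t_k: get (k + 1)/(k + 5).
A = k + 1, B = k + 5, C = 1.
f must satisfy (k + 1)·f(k+1) − (k + 4)·f(k) = 1.
Bound: deg f ≤ 3.
Solving with deg f ≤ 3: f(k) = k*(k**2 + 6*k + 11)/18.
R(k) = B(k−1)·f(k)/C(k) = k*(k + 4)*(k**2 + 6*k + 11)/18; s_k = R·t_k = k*(-k**2 - 6*k - 11)/(2*(k + 1)*(k + 2)*(k + 3)).
Verify: -9/(k**4 + 10*k**3 + 35*k**2 + 50*k + 24) matches t_k.
Evaluate s at k=8 and k=1: -82/165 and -3/8; difference -161/1320.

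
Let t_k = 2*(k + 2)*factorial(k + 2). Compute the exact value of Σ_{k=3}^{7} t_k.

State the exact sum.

The ratio is (k + 3)**2/(k + 2).
So A=k + 3 and B=1, with C=k + 2.
Key eq: (k + 3)·f(k+1) = (1)·f(k) + (k + 2).
deg f ≤ 0 (via 1,0,1).
Coefficient equations give f(k) = 1.
Then R = B(k−1)f/C = 1/(k + 2), so s_k = R(k)·t_k = 2*factorial(k + 2).
Verify: 2*(k + 2)*factorial(k + 2) matches t_k.
Sum = s_(8) − s_(3); s_(8) = 7257600, s_(3) = 240 ⇒ 7257360.

Σ = 7257360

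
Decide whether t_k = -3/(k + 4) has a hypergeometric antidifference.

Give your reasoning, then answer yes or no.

Ratio r(k) = (k + 4)/(k + 5).
Normal form (A,B,C) = (k + 4, k + 5, 1).
Key eq: (k + 4)·f(k+1) = (k + 4)·f(k) + (1).
From deg A=1, deg B=1, deg C=0: d=0.
Write f(k) = c0. Then LHS − RHS = -1, requiring -1 = 0: contradictory. No certificate.

No — the linear system for f has no solution.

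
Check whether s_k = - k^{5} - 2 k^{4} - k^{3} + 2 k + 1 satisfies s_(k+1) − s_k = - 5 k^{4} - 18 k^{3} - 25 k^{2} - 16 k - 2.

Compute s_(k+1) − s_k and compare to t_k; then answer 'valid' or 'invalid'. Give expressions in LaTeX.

s_(k+1) = 2*k - (k + 1)**5 - 2*(k + 1)**4 - (k + 1)**3 + 3
s_(k+1) − s_k = -5*k**4 - 18*k**3 - 25*k**2 - 16*k - 2
(s_(k+1) − s_k) − t_k = 0

valid; difference matches t_k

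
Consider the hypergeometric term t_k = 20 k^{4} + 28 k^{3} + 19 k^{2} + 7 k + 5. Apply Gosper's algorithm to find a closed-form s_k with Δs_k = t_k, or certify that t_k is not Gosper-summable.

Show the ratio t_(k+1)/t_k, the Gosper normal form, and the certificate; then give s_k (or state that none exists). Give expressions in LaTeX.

r(k) = (20*k**4 + 108*k**3 + 223*k**2 + 209*k + 79)/(20*k**4 + 28*k**3 + 19*k**2 + 7*k + 5) after simplifying.
A = 1, B = 1, C = k**4 + 7*k**3/5 + 19*k**2/20 + 7*k/20 + 1/4.
Set up (1)·f(k+1) − (1)·f(k) − (k**4 + 7*k**3/5 + 19*k**2/20 + 7*k/20 + 1/4) = 0.
d = 5 from the (0,0,4) case.
Coefficient equations give f(k) = k*(4*k**4 - 3*k**3 - k**2 + k + 4)/20.
Certificate R = B(k−1)f/C = k*(4*k**4 - 3*k**3 - k**2 + k + 4)/(20*k**4 + 28*k**3 + 19*k**2 + 7*k + 5) gives s_k = k*(4*k**4 - 3*k**3 - k**2 + k + 4).
s_(k+1) − s_k = 20*k**4 + 28*k**3 + 19*k**2 + 7*k + 5 = t_k.

s_k = k \left(4 k^{4} - 3 k^{3} - k^{2} + k + 4\right)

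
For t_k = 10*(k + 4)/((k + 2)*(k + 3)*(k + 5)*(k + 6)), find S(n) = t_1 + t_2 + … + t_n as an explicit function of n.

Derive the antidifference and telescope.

S(n) = 5*n*(n + 9)/(18*(n**2 + 9*n + 18))

The ratio is (k + 2)*(k + 5)**2/((k + 4)**2*(k + 7)).
Normal form (A,B,C) = (k + 2, k + 7, k**2 + 8*k + 16).
f must satisfy (k + 2)·f(k+1) − (k + 6)·f(k) = k**2 + 8*k + 16.
deg f ≤ 4 (via 1,1,2).
Solving with deg f ≤ 4: f(k) = k*(k + 3)*(k + 4)*(k + 7)/20.
So s_k = (B(k−1)f/C)·t_k = (k*(k + 3)*(k + 6)*(k + 7)/(20*(k + 4)))·t_k = k*(k + 7)/(2*(k**2 + 7*k + 10)).
Δs = 10*(k + 4)/(k**4 + 16*k**3 + 91*k**2 + 216*k + 180), as required.
Σ_(k=1)^n t_k = s_(n+1) − s_(1) = ((n**2 + 9*n + 8)/(2*(n**2 + 9*n + 18))) − (2/9), i.e. 5*n*(n + 9)/(18*(n**2 + 9*n + 18)).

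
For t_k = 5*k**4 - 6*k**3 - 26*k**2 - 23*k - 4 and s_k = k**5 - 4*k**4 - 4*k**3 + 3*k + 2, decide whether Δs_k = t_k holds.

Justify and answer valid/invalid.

valid (s_(k+1) − s_k reduces to t_k)

s_(k+1) = k**5 + k**4 - 10*k**3 - 26*k**2 - 20*k - 2
s_(k+1) − s_k = 5*k**4 - 6*k**3 - 26*k**2 - 23*k - 4
(s_(k+1) − s_k) − t_k = 0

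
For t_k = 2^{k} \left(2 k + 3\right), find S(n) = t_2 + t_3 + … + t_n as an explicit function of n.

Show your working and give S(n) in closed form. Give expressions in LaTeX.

S(n) = 4 \cdot 2^{n} n + 2 \cdot 2^{n} - 12

The ratio is 2*(2*k + 5)/(2*k + 3).
So A=2 and B=1, with C=k + 3/2.
Set up (2)·f(k+1) − (1)·f(k) − (k + 3/2) = 0.
Degrees (0,0,1) ⇒ d ≤ 1.
Solve for f: f(k) = (2*k - 1)/2 (degree 1 ≤ 1).
R(k) = B(k−1)·f(k)/C(k) = (2*k - 1)/(2*k + 3); s_k = R·t_k = 2**k*(2*k - 1).
Check: Δs_k = 2**k*(2*k + 3). ✓
Evaluate: s_(n+1) = 2**(n + 1)*(2*n + 1); subtract s_(2) = 12 ⇒ S(n) = 4*2**n*n + 2*2**n - 12.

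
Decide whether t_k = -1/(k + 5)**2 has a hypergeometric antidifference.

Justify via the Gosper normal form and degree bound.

r(k) = (k + 5)**2/(k + 6)**2 after simplifying.
Gosper form: A/B · C(k+1)/C(k) with A=k**2 + 10*k + 25, B=k**2 + 12*k + 36, C=1.
Solve (k**2 + 10*k + 25)·f(k+1) − (k**2 + 10*k + 25)·f(k) = 1.
deg f ≤ 0 (via 2,2,0).
Put f(k) = c0: A·f(k+1) − B(k−1)·f(k) − C = -1; need -1 = 0 — inconsistent ⇒ no f, not summable.

No; the coefficient equations for f are inconsistent.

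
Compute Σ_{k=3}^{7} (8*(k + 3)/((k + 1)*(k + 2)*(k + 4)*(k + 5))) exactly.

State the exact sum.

The ratio is (k + 1)*(k + 4)**2/((k + 3)**2*(k + 6)).
So A=k + 1 and B=k + 6, with C=k**2 + 6*k + 9.
Need (k + 1)·f(k+1) − (k + 5)·f(k) = k**2 + 6*k + 9.
Degrees (1,1,2) ⇒ d ≤ 4.
Coefficient equations give f(k) = k*(k + 2)*(k + 3)*(k + 5)/8.
R(k) = B(k−1)·f(k)/C(k) = k*(k + 2)*(k + 5)**2/(8*(k + 3)); s_k = R·t_k = k*(k + 5)/(k**2 + 5*k + 4).
s_(k+1) − s_k = 8*(k + 3)/(k**4 + 12*k**3 + 49*k**2 + 78*k + 40) = t_k.
Evaluate s at k=8 and k=3: 26/27 and 6/7; difference 20/189.

Σ = 20/189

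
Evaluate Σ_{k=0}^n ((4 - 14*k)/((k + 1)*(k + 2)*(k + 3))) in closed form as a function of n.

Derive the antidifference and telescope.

S(n) = (-5*n**2 + 3*n + 8)/(2*(n**2 + 5*n + 6))

r(k) = (k + 1)*(7*k + 5)/((k + 4)*(7*k - 2)) after simplifying.
Factor: A=k + 1; B=k + 4; C=k - 2/7.
Key eq: (k + 1)·f(k+1) = (k + 3)·f(k) + (k - 2/7).
d = 2 from the (1,1,1) case.
Coefficient equations give f(k) = k*(5*k - 13)/28.
Then R = B(k−1)f/C = k*(k + 3)*(5*k - 13)/(4*(7*k - 2)), so s_k = R(k)·t_k = -k*(5*k - 13)/(2*(k + 1)*(k + 2)).
Check: Δs_k = 2*(2 - 7*k)/(k**3 + 6*k**2 + 11*k + 6). ✓
Telescope: S(n) = s_(n+1) − s_(0) = (-5*n**2 + 3*n + 8)/(2*(n**2 + 5*n + 6)) − (0) = (-5*n**2 + 3*n + 8)/(2*(n**2 + 5*n + 6)).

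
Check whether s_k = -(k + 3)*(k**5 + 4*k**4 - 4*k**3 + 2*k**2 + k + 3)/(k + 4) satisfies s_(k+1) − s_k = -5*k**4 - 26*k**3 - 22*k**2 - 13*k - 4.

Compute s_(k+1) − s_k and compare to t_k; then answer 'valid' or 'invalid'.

s_(k+1) = (-k**6 - 13*k**5 - 58*k**4 - 112*k**3 - 110*k**2 - 63*k - 28)/(k + 5)
s_(k+1) − s_k = (-5*k**6 - 67*k**5 - 314*k**4 - 601*k**3 - 462*k**2 - 241*k - 67)/(k**2 + 9*k + 20)
(s_(k+1) − s_k) − t_k = (4*k**5 + 42*k**4 + 130*k**3 + 99*k**2 + 55*k + 13)/(k**2 + 9*k + 20)

Invalid: residual (4*k**5 + 42*k**4 + 130*k**3 + 99*k**2 + 55*k + 13)/(k**2 + 9*k + 20) ≠ 0.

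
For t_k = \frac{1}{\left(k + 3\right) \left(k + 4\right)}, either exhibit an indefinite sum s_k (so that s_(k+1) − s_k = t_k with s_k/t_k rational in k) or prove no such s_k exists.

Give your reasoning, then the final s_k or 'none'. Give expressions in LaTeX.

The ratio is (k + 3)/(k + 5).
Factor: A=k + 3; B=k + 5; C=1.
Set up (k + 3)·f(k+1) − (k + 4)·f(k) − (1) = 0.
d = 1 from the (1,1,0) case.
A polynomial solution: f(k) = k/3.
R(k) = B(k−1)·f(k)/C(k) = k*(k + 4)/3; s_k = R·t_k = k/(3*(k + 3)).
Δs = 1/(k**2 + 7*k + 12), as required.

s_k = \frac{k}{3 \left(k + 3\right)}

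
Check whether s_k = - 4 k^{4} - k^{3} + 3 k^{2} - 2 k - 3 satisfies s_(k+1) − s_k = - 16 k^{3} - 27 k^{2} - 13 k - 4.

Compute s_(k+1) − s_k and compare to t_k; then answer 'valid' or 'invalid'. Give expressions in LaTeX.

s_(k+1) = -4*k**4 - 17*k**3 - 24*k**2 - 15*k - 7
s_(k+1) − s_k = -16*k**3 - 27*k**2 - 13*k - 4
(s_(k+1) − s_k) − t_k = 0

valid; difference matches t_k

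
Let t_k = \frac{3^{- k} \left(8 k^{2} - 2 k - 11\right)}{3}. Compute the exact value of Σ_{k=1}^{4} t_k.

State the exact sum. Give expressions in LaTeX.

Σ = 292/243

t_(k+1)/t_k = (8*k**2 + 14*k - 5)/(3*(8*k**2 - 2*k - 11)).
A = 1/3, B = 1, C = k**2 - k/4 - 11/8.
Solve (1/3)·f(k+1) − (1)·f(k) = k**2 - k/4 - 11/8.
From deg A=0, deg B=0, deg C=2: d=2.
Match coefficients ⇒ f(k) = -3*(4*k**2 + 3*k - 2)/8.
Then R = B(k−1)f/C = -3*(4*k**2 + 3*k - 2)/(8*k**2 - 2*k - 11), so s_k = R(k)·t_k = (-4*k**2 - 3*k + 2)/3**k.
Verify: (8*k**2 - 2*k - 11)/(3*3**k) matches t_k.
Evaluate s at k=5 and k=1: -113/243 and -5/3; difference 292/243.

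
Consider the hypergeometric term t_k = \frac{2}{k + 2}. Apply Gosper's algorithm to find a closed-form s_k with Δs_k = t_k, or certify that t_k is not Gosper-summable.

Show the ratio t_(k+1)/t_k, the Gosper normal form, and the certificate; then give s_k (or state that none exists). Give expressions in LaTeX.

r(k) = (k + 2)/(k + 3) after simplifying.
Factor: A=k + 2; B=k + 3; C=1.
Need (k + 2)·f(k+1) − (k + 2)·f(k) = 1.
Degrees (1,1,0) ⇒ d ≤ 0.
Generic f = c0 gives residual -1; -1 = 0 cannot hold, so t_k is not Gosper-summable.

none (Gosper's algorithm certifies no s_k)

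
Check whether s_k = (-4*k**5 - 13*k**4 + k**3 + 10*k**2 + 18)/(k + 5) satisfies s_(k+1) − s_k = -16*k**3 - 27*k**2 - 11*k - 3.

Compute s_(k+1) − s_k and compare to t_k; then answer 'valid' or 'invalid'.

Invalid: residual 2*(12*k**4 + 106*k**3 + 150*k**2 + 56*k + 21)/(k**2 + 11*k + 30) ≠ 0.

s_(k+1) = (-4*k**5 - 33*k**4 - 91*k**3 - 105*k**2 - 49*k + 12)/(k + 6)
s_(k+1) − s_k = (-16*k**5 - 179*k**4 - 576*k**3 - 634*k**2 - 251*k - 48)/(k**2 + 11*k + 30)
(s_(k+1) − s_k) − t_k = 2*(12*k**4 + 106*k**3 + 150*k**2 + 56*k + 21)/(k**2 + 11*k + 30)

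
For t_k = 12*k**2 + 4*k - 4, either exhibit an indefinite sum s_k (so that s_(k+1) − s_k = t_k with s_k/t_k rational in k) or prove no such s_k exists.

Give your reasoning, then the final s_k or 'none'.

s_k = 4*k*(k**2 - k - 1)

Compute t_(k+1)/t_k: get (k + 3*(k + 1)**2)/(3*k**2 + k - 1).
Gosper form: A/B · C(k+1)/C(k) with A=1, B=1, C=k**2 + k/3 - 1/3.
Solve (1)·f(k+1) − (1)·f(k) = k**2 + k/3 - 1/3.
From deg A=0, deg B=0, deg C=2: d=3.
Solving with deg f ≤ 3: f(k) = k*(k**2 - k - 1)/3.
Certificate R = B(k−1)f/C = k*(k**2 - k - 1)/(3*k**2 + k - 1) gives s_k = 4*k*(k**2 - k - 1).
Verify: 12*k**2 + 4*k - 4 matches t_k.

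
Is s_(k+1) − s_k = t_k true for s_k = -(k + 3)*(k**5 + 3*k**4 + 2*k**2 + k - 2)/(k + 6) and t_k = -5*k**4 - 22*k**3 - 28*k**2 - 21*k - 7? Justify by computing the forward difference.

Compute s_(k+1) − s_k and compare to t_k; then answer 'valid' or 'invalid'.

s_(k+1) = -(k + 4)*(k + (k + 1)**5 + 3*(k + 1)**4 + 2*(k + 1)**2 - 1)/(k + 7)
s_(k+1) − s_k = (-5*k**6 - 75*k**5 - 377*k**4 - 829*k**3 - 895*k**2 - 577*k - 162)/(k**2 + 13*k + 42)
(s_(k+1) − s_k) − t_k = 3*(4*k**5 + 49*k**4 + 160*k**3 + 187*k**2 + 132*k + 44)/(k**2 + 13*k + 42)

Invalid: residual 3*(4*k**5 + 49*k**4 + 160*k**3 + 187*k**2 + 132*k + 44)/(k**2 + 13*k + 42) ≠ 0.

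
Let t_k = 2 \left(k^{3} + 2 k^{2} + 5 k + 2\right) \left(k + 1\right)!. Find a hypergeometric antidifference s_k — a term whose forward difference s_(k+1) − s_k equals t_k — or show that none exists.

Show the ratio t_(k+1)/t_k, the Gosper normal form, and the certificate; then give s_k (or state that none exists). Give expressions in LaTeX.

s_k = 2 \left(k^{2} - k + 2\right) \left(k + 1\right)!

Ratio r(k) = (k**4 + 7*k**3 + 22*k**2 + 34*k + 20)/(k**3 + 2*k**2 + 5*k + 2).
So A=k + 2 and B=1, with C=k**3 + 2*k**2 + 5*k + 2.
Set up (k + 2)·f(k+1) − (1)·f(k) − (k**3 + 2*k**2 + 5*k + 2) = 0.
Degrees (1,0,3) ⇒ d ≤ 2.
Match coefficients ⇒ f(k) = k**2 - k + 2.
Get s_k = R·t_k = 2*(k**2 - k + 2)*factorial(k + 1) with R(k) = B(k−1)f(k)/C(k) = (k**2 - k + 2)/(k**3 + 2*k**2 + 5*k + 2).
Δs = 2*(k**3 + 2*k**2 + 5*k + 2)*factorial(k + 1), as required.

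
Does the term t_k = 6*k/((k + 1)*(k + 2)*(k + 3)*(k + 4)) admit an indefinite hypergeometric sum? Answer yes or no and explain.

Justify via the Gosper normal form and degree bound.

Ratio r(k) = (k + 1)**2/(k*(k + 5)).
Normal form (A,B,C) = (k + 1, k + 5, k).
Set up (k + 1)·f(k+1) − (k + 4)·f(k) − (k) = 0.
Degrees (1,1,1) ⇒ d ≤ 3.
Coefficient equations give f(k) = k*(k - 1)*(k + 7)/36.
Then R = B(k−1)f/C = (k - 1)*(k + 4)*(k + 7)/36, so s_k = R(k)·t_k = k*(k**2 + 6*k - 7)/(6*(k + 1)*(k + 2)*(k + 3)).
Check: Δs_k = 6*k/(k**4 + 10*k**3 + 35*k**2 + 50*k + 24). ✓

Yes. s_k = k*(k**2 + 6*k - 7)/(6*(k + 1)*(k + 2)*(k + 3)).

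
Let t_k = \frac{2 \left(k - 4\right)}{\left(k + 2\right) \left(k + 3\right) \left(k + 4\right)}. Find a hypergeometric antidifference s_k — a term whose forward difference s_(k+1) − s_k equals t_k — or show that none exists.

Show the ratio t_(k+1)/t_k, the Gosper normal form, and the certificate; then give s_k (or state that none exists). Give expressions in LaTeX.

s_k = \frac{k \left(- k - 11\right)}{3 \left(k + 2\right) \left(k + 3\right)}

Ratio r(k) = (k - 3)*(k + 2)/((k - 4)*(k + 5)).
Normal form (A,B,C) = (k + 2, k + 5, k - 4).
Need (k + 2)·f(k+1) − (k + 4)·f(k) = k - 4.
deg f ≤ 2 (via 1,1,1).
Match coefficients ⇒ f(k) = -k*(k + 11)/6.
Get s_k = R·t_k = k*(-k - 11)/(3*(k + 2)*(k + 3)) with R(k) = B(k−1)f(k)/C(k) = -k*(k + 4)*(k + 11)/(6*(k - 4)).
Check: Δs_k = 2*(k - 4)/(k**3 + 9*k**2 + 26*k + 24). ✓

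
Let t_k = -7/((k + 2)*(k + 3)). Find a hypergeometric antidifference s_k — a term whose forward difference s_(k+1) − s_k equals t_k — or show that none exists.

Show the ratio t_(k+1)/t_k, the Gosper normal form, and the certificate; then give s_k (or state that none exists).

t_(k+1)/t_k = (k + 2)/(k + 4).
Gosper form: A/B · C(k+1)/C(k) with A=k + 2, B=k + 4, C=1.
Need (k + 2)·f(k+1) − (k + 3)·f(k) = 1.
From deg A=1, deg B=1, deg C=0: d=1.
Match coefficients ⇒ f(k) = k/2.
Get s_k = R·t_k = -7*k/(2*k + 4) with R(k) = B(k−1)f(k)/C(k) = k*(k + 3)/2.
Δs = -7/(k**2 + 5*k + 6), as required.

s_k = -7*k/(2*k + 4)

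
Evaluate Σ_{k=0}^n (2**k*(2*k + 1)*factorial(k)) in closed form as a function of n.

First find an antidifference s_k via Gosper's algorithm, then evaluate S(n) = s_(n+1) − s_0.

S(n) = 2*2**n*factorial(n + 1) - 1

Ratio r(k) = 2*(k + 1)*(2*k + 3)/(2*k + 1).
Normal form (A,B,C) = (2*k + 2, 1, k + 1/2).
f must satisfy (2*k + 2)·f(k+1) − (1)·f(k) = k + 1/2.
From deg A=1, deg B=0, deg C=1: d=0.
Match coefficients ⇒ f(k) = 1/2.
Then R = B(k−1)f/C = 1/(2*k + 1), so s_k = R(k)·t_k = 2**k*factorial(k).
Check: Δs_k = 2**k*(2*k + 1)*factorial(k). ✓
Σ_(k=0)^n t_k = s_(n+1) − s_(0) = (2**(n + 1)*factorial(n + 1)) − (1), i.e. 2*2**n*factorial(n + 1) - 1.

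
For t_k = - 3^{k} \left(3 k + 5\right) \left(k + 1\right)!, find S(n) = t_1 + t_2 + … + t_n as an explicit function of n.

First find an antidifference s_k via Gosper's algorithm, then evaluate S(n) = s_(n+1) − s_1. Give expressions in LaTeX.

S(n) = - 3 \cdot 3^{n} \left(n + 2\right)! + 6

Step 1: r(k) = 3*(k + 2)*(3*k + 8)/(3*k + 5).
A = 3*k + 6, B = 1, C = k + 5/3.
Key eq: (3*k + 6)·f(k+1) = (1)·f(k) + (k + 5/3).
Degrees (1,0,1) ⇒ d ≤ 0.
Solve for f: f(k) = 1/3 (degree 0 ≤ 0).
R(k) = B(k−1)·f(k)/C(k) = 1/(3*k + 5); s_k = R·t_k = -3**k*factorial(k + 1).
s_(k+1) − s_k = -3**k*(3*k + 5)*factorial(k + 1) = t_k.
Telescope: S(n) = s_(n+1) − s_(1) = -3**(n + 1)*factorial(n + 2) − (-6) = -3*3**n*factorial(n + 2) + 6.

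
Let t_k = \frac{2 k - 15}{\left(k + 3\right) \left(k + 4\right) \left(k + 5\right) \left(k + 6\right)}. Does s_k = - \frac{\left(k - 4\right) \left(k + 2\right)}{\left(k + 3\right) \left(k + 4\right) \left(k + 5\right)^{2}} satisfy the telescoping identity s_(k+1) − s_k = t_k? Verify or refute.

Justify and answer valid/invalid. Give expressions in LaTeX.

Invalid: residual \frac{9 \left(- k^{2} + k + 33\right)}{k^{6} + 29 k^{5} + 347 k^{4} + 2191 k^{3} + 7692 k^{2} + 14220 k + 10800} ≠ 0.

s_(k+1) = -(k - 3)*(k + 3)/((k + 4)*(k + 5)*(k + 6)**2)
s_(k+1) − s_k = ((k - 4)*(k + 2)*(k + 6)**2 - (k - 3)*(k + 3)**2*(k + 5))/((k + 3)*(k + 4)*(k + 5)**2*(k + 6)**2)
(s_(k+1) − s_k) − t_k = 9*(-k**2 + k + 33)/(k**6 + 29*k**5 + 347*k**4 + 2191*k**3 + 7692*k**2 + 14220*k + 10800)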